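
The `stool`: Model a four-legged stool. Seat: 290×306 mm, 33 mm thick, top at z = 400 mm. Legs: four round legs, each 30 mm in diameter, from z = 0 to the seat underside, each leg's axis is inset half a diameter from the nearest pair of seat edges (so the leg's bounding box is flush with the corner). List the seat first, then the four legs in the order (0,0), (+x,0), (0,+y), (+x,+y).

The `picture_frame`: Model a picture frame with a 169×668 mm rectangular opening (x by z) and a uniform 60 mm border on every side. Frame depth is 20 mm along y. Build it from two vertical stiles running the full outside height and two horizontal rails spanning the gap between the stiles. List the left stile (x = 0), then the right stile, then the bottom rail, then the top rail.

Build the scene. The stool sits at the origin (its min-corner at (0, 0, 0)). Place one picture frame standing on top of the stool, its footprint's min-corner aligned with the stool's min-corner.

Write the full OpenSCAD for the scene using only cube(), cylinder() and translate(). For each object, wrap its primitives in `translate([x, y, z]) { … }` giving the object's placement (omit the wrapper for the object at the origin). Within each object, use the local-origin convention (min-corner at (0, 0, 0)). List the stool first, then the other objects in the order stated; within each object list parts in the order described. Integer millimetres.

translate([0, 0, 367]) cube([290, 306, 33]);
translate([15, 15, 0]) cylinder(h = 367, r = 15);
translate([275, 15, 0]) cylinder(h = 367, r = 15);
translate([15, 291, 0]) cylinder(h = 367, r = 15);
translate([275, 291, 0]) cylinder(h = 367, r = 15);
translate([0, 0, 400]) {
  cube([60, 20, 788]);
  translate([229, 0, 0]) cube([60, 20, 788]);
  translate([60, 0, 0]) cube([169, 20, 60]);
  translate([60, 0, 728]) cube([169, 20, 60]);
}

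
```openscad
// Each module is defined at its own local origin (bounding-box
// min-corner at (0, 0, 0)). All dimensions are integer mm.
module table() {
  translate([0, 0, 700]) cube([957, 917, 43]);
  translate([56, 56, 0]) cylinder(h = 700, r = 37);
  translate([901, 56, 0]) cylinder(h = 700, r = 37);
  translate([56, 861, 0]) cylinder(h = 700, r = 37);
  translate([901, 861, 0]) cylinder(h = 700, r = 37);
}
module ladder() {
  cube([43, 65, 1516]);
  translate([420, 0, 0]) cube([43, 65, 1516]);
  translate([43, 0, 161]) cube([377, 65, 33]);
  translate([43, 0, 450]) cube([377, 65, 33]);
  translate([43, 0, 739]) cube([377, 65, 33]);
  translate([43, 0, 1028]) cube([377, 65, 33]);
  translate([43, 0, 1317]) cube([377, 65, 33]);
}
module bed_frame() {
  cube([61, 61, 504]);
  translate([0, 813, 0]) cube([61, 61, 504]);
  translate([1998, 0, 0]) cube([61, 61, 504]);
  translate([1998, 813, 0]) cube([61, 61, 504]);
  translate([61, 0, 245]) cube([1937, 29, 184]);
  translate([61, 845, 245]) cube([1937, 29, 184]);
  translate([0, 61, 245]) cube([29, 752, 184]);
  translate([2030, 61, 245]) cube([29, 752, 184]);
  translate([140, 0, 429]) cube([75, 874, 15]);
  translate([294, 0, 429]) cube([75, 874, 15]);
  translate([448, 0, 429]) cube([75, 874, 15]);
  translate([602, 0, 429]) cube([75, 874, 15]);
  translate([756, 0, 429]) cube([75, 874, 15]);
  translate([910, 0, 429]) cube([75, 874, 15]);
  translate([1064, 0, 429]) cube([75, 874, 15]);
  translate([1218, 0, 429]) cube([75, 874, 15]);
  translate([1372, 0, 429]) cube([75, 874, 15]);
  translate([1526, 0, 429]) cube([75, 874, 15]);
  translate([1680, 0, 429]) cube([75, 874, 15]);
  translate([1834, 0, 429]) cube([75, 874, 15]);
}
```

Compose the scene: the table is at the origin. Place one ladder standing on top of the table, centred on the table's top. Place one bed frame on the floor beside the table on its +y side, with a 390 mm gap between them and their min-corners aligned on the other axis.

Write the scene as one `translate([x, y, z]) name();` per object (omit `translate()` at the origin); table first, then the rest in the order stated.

table();
translate([247, 426, 743]) ladder();
translate([0, 1307, 0]) bed_frame();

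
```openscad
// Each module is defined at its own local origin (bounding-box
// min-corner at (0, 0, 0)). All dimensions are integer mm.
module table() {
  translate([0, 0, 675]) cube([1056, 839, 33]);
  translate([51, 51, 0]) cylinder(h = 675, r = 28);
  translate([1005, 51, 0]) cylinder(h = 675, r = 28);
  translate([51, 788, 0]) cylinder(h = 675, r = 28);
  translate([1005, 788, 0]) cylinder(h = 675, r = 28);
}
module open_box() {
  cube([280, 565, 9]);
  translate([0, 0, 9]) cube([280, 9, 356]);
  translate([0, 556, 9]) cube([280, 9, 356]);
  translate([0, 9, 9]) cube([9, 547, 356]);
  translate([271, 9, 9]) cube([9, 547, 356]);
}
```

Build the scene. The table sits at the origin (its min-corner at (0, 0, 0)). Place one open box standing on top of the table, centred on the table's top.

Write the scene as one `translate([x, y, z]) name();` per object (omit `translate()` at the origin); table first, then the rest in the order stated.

table();
translate([388, 137, 708]) open_box();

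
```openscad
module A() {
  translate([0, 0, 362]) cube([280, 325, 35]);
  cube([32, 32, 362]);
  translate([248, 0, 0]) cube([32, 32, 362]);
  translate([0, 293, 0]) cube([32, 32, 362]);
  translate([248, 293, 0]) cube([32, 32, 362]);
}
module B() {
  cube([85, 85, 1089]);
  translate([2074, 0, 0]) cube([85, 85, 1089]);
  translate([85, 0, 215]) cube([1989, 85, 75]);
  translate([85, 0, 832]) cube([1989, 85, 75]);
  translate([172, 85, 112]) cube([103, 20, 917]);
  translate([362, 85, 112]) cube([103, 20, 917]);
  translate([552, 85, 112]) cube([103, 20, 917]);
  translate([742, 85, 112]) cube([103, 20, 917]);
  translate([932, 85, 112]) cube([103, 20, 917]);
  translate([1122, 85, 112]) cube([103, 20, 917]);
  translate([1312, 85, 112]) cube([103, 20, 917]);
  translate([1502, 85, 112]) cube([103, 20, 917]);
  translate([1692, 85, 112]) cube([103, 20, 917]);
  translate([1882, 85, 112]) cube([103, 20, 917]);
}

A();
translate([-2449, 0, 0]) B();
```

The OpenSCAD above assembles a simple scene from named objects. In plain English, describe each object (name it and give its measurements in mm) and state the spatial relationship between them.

A is a four-legged stool. The seat is a 280×325×35 mm slab whose top surface is at z = 397 mm; four square legs, each 32×32 mm in cross-section, run from the floor (z = 0) to the underside of the seat, each flush with a corner of the seat.

B is a fence section. Two 85×85 mm posts, 1089 mm tall, stand on the floor with a clear span of 1989 mm between their inner faces. Two horizontal rails of 85×75 mm section span the gap between the posts with their undersides at z = 215 mm and z = 832 mm, flush with the posts' −y face. 10 pickets, each 103 mm wide, 20 mm thick and 917 mm tall, are fixed to the +y face of the rails with their bottoms at z = 112 mm, evenly spaced across the span with equal gaps (rounded down to the nearest mm) at the −x end and between each pair — any rounding remainder accumulates at the +x end.

The fence section is on the floor beside the stool on its −x side.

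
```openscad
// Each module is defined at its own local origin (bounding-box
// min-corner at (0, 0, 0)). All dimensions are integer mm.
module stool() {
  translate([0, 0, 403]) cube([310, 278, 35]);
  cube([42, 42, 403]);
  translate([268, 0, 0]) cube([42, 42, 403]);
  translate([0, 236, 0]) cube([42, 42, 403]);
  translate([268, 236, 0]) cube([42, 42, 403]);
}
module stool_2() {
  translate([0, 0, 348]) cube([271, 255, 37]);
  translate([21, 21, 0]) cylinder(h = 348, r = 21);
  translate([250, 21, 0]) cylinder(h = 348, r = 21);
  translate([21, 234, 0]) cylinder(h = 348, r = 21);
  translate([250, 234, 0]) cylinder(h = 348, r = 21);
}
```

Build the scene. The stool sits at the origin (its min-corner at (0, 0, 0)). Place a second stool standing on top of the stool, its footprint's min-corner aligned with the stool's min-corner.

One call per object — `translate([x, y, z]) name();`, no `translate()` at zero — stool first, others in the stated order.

stool();
translate([0, 0, 438]) stool_2();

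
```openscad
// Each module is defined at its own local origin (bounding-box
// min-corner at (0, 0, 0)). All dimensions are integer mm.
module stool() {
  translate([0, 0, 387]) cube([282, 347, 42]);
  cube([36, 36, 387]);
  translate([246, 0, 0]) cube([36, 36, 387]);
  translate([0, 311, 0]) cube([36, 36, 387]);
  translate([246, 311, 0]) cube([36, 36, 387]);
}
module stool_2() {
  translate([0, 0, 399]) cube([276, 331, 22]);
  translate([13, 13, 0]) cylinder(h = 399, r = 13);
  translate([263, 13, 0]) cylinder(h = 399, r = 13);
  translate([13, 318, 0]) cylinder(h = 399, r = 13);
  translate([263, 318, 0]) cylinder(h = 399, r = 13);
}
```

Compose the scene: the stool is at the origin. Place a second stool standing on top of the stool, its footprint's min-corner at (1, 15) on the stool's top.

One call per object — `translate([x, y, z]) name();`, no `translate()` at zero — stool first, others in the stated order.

stool();
translate([1, 15, 429]) stool_2();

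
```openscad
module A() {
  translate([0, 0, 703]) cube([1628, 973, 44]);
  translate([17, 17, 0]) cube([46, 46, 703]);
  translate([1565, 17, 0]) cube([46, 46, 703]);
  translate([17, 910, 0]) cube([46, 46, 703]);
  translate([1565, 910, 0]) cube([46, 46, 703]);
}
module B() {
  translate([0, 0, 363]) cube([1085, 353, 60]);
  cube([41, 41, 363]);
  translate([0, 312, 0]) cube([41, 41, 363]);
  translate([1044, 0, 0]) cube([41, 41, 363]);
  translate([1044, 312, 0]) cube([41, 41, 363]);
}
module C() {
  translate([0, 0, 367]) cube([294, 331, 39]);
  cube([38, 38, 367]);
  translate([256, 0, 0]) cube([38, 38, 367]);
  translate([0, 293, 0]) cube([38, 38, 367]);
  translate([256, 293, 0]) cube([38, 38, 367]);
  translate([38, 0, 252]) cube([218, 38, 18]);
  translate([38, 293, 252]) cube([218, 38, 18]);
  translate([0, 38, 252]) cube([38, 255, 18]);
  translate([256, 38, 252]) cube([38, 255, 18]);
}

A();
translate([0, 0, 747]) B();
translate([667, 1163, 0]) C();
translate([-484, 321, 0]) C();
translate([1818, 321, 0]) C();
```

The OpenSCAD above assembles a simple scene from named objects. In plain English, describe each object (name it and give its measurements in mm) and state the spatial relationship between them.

A is a rectangular dining table. The top is 1628×973×44 mm with its upper surface at z = 747 mm. It stands on four 46×46 mm square legs, each inset 17 mm from the nearest pair of top edges, running from the floor to the underside of the top.

B is a bench: a 1085×353 mm seat slab, 60 mm thick, top at z = 423 mm, on four 41×41 mm square legs flush with the seat corners and standing on z = 0.

C is a simple wooden stool: a rectangular seat 294 mm (x) by 331 mm (y), 39 mm thick, top face at z = 406 mm, on four square legs, each 38×38 mm in cross-section. The legs rest on z = 0, each flush with a corner of the seat. Four stretchers, 38 mm wide and 18 mm tall, connect adjacent legs with their undersides at z = 252 mm, each running between the inner faces of the legs it joins and aligned with the legs' outer faces on the other axis.

The bench is on top of the table. Three stools sit around the table at the +y, −x, +x sides.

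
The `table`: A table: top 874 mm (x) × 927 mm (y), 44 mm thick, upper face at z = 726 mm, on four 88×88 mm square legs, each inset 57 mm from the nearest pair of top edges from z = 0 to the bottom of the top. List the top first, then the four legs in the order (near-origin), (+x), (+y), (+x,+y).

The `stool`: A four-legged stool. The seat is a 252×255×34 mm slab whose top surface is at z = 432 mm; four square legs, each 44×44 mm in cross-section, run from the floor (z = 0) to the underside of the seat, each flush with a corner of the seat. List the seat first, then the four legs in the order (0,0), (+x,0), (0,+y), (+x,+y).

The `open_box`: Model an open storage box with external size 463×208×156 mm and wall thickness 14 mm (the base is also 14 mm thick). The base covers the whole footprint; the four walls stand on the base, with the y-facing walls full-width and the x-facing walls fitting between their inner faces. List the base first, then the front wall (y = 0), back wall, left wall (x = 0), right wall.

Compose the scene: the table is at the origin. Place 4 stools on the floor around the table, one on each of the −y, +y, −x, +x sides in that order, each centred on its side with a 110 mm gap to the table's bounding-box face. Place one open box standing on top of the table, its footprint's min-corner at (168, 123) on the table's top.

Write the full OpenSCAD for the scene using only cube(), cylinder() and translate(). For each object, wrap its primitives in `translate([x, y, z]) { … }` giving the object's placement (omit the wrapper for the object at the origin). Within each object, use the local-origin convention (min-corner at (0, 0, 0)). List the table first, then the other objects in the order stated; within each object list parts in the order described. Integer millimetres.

translate([0, 0, 682]) cube([874, 927, 44]);
translate([57, 57, 0]) cube([88, 88, 682]);
translate([729, 57, 0]) cube([88, 88, 682]);
translate([57, 782, 0]) cube([88, 88, 682]);
translate([729, 782, 0]) cube([88, 88, 682]);
translate([311, -365, 0]) {
  translate([0, 0, 398]) cube([252, 255, 34]);
  cube([44, 44, 398]);
  translate([208, 0, 0]) cube([44, 44, 398]);
  translate([0, 211, 0]) cube([44, 44, 398]);
  translate([208, 211, 0]) cube([44, 44, 398]);
}
translate([311, 1037, 0]) {
  translate([0, 0, 398]) cube([252, 255, 34]);
  cube([44, 44, 398]);
  translate([208, 0, 0]) cube([44, 44, 398]);
  translate([0, 211, 0]) cube([44, 44, 398]);
  translate([208, 211, 0]) cube([44, 44, 398]);
}
translate([-362, 336, 0]) {
  translate([0, 0, 398]) cube([252, 255, 34]);
  cube([44, 44, 398]);
  translate([208, 0, 0]) cube([44, 44, 398]);
  translate([0, 211, 0]) cube([44, 44, 398]);
  translate([208, 211, 0]) cube([44, 44, 398]);
}
translate([984, 336, 0]) {
  translate([0, 0, 398]) cube([252, 255, 34]);
  cube([44, 44, 398]);
  translate([208, 0, 0]) cube([44, 44, 398]);
  translate([0, 211, 0]) cube([44, 44, 398]);
  translate([208, 211, 0]) cube([44, 44, 398]);
}
translate([168, 123, 726]) {
  cube([463, 208, 14]);
  translate([0, 0, 14]) cube([463, 14, 142]);
  translate([0, 194, 14]) cube([463, 14, 142]);
  translate([0, 14, 14]) cube([14, 180, 142]);
  translate([449, 14, 14]) cube([14, 180, 142]);
}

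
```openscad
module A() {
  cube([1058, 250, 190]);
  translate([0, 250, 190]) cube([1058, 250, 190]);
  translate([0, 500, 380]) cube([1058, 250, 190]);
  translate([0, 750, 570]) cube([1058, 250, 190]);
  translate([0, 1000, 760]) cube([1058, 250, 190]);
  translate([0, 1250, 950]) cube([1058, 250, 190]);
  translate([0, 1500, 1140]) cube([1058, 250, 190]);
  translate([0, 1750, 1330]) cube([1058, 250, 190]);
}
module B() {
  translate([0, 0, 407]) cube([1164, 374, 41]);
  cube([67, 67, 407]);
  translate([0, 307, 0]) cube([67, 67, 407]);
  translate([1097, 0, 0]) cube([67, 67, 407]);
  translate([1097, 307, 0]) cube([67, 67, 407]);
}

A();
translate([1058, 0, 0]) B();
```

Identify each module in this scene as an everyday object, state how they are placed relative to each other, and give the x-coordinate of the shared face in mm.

The staircase's +x face and the bench's −x face are both at x = 1058 mm.

A is a staircase. B is a bench. The bench is against the staircase's +x side, with their −y faces flush. The x-coordinate of the shared face is 1058 mm.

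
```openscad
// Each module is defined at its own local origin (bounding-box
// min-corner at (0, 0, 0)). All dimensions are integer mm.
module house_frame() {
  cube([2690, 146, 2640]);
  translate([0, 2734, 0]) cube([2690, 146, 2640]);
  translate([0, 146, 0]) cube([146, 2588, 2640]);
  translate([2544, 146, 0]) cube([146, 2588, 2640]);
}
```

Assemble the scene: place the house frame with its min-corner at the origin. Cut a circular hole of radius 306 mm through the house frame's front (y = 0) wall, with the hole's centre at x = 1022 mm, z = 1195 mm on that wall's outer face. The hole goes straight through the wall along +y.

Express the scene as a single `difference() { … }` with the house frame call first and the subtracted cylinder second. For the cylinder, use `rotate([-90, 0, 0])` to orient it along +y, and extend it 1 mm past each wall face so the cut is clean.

difference() {
  house_frame();
  translate([1022, -1, 1195]) rotate([-90, 0, 0]) cylinder(h = 148, r = 306);
}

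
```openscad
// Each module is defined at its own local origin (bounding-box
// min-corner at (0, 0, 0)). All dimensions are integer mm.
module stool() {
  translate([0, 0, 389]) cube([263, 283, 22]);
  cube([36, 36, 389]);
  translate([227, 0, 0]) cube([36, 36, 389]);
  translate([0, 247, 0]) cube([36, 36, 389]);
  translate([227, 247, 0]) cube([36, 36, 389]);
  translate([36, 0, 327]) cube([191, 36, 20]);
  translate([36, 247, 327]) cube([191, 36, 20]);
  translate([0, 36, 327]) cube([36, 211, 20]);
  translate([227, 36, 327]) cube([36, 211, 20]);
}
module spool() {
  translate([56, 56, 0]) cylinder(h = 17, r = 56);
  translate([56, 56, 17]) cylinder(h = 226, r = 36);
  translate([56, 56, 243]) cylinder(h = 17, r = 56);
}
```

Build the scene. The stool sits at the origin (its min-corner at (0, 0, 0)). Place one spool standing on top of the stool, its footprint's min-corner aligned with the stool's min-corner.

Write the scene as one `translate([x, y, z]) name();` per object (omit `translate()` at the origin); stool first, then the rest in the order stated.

stool();
translate([0, 0, 411]) spool();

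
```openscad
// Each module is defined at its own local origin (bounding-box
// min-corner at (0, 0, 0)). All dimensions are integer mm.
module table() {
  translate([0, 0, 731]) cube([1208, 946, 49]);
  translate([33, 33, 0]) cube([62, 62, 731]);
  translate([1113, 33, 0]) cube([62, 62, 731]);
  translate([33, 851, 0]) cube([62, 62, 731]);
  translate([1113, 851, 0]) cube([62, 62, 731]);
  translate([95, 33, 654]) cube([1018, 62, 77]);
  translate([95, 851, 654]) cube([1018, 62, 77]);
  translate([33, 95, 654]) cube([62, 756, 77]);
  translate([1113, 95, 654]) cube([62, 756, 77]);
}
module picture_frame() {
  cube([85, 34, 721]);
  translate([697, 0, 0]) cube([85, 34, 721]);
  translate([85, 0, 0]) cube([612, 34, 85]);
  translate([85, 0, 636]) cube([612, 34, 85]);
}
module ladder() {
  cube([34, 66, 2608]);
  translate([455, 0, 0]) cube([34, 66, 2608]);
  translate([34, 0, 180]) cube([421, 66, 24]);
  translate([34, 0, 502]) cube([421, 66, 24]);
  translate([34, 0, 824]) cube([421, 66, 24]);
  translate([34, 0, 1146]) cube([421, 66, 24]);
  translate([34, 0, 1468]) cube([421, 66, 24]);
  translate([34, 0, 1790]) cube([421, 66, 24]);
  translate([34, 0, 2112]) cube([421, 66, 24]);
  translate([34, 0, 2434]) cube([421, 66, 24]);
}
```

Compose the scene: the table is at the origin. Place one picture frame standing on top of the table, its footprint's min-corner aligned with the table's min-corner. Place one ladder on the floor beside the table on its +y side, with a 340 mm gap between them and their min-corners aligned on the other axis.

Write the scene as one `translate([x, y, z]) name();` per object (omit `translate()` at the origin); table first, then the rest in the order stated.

table();
translate([0, 0, 780]) picture_frame();
translate([0, 1286, 0]) ladder();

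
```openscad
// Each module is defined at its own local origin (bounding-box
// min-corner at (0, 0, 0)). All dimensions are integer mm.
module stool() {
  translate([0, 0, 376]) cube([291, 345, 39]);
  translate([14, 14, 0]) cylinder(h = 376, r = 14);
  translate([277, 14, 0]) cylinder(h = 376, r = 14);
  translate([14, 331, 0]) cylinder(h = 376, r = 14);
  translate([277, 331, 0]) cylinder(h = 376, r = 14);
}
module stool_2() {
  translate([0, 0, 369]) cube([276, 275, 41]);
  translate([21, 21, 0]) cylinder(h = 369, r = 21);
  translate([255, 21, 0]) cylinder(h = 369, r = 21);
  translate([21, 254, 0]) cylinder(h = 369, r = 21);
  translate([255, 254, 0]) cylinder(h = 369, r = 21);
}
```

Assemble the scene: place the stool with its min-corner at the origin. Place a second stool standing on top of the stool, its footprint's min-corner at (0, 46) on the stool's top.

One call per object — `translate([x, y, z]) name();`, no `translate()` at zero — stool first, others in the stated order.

stool();
translate([0, 46, 415]) stool_2();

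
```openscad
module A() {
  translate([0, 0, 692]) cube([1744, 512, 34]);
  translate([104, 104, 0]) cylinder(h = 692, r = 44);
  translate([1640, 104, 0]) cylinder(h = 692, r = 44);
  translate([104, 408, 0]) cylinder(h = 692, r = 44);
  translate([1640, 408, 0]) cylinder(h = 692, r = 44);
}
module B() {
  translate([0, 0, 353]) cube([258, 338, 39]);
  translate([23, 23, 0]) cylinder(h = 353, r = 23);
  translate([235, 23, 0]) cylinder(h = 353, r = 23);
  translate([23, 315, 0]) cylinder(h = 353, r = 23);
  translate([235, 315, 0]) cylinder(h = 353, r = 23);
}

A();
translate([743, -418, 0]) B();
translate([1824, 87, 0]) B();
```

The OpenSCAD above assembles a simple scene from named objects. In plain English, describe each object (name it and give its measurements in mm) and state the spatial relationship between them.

A is a table: top 1744 mm (x) × 512 mm (y), 34 mm thick, upper face at z = 726 mm, on four round legs of 88 mm diameter, each leg's bounding box inset 60 mm from the nearest pair of top edges, running from z = 0 to the bottom of the top.

B is a four-legged stool. The seat is 258×338 mm, 39 mm thick, top at z = 392 mm. It stands on four round legs, each 46 mm in diameter, from z = 0 to the seat underside, each leg's axis is inset half a diameter from the nearest pair of seat edges (so the leg's bounding box is flush with the corner).

Two stools sit around the table at the −y, +x sides.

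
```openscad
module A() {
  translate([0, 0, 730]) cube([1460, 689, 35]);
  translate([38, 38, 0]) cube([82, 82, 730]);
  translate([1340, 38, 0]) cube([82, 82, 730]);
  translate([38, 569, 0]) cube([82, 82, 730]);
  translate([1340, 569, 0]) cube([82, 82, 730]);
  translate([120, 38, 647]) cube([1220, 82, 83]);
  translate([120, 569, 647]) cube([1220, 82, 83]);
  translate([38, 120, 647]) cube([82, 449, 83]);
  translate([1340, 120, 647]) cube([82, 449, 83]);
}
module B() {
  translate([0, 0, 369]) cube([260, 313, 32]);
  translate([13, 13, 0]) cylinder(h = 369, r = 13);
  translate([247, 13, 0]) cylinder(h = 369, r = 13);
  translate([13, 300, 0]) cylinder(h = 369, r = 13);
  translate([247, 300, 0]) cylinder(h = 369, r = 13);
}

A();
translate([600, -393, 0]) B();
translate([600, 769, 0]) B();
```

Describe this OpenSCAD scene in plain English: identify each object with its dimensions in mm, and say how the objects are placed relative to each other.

A is a rectangular dining table. The top is 1460×689×35 mm with its upper surface at z = 765 mm. It stands on four 82×82 mm square legs, each inset 38 mm from the nearest pair of top edges, running from the floor to the underside of the top. Four apron rails, 82 mm thick and 83 mm tall, run between adjacent legs with their top edges flush with the underside of the top and their outer faces flush with the legs' outer faces.

B is a four-legged stool. The seat is 260×313 mm, 32 mm thick, top at z = 401 mm. It stands on four round legs, each 26 mm in diameter, from z = 0 to the seat underside, each leg's axis is inset half a diameter from the nearest pair of seat edges (so the leg's bounding box is flush with the corner).

Two stools sit around the table at the −y, +y sides.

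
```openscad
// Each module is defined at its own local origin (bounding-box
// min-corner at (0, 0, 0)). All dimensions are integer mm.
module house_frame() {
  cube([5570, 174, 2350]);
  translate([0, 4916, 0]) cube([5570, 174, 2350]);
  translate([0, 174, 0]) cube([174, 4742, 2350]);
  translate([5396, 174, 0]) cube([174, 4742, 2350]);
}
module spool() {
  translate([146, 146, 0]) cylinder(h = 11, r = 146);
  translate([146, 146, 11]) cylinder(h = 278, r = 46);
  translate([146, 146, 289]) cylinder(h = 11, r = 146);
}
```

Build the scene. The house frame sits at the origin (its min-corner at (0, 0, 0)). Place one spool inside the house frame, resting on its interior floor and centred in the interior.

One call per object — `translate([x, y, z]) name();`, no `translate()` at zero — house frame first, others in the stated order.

house_frame();
translate([2639, 2399, 0]) spool();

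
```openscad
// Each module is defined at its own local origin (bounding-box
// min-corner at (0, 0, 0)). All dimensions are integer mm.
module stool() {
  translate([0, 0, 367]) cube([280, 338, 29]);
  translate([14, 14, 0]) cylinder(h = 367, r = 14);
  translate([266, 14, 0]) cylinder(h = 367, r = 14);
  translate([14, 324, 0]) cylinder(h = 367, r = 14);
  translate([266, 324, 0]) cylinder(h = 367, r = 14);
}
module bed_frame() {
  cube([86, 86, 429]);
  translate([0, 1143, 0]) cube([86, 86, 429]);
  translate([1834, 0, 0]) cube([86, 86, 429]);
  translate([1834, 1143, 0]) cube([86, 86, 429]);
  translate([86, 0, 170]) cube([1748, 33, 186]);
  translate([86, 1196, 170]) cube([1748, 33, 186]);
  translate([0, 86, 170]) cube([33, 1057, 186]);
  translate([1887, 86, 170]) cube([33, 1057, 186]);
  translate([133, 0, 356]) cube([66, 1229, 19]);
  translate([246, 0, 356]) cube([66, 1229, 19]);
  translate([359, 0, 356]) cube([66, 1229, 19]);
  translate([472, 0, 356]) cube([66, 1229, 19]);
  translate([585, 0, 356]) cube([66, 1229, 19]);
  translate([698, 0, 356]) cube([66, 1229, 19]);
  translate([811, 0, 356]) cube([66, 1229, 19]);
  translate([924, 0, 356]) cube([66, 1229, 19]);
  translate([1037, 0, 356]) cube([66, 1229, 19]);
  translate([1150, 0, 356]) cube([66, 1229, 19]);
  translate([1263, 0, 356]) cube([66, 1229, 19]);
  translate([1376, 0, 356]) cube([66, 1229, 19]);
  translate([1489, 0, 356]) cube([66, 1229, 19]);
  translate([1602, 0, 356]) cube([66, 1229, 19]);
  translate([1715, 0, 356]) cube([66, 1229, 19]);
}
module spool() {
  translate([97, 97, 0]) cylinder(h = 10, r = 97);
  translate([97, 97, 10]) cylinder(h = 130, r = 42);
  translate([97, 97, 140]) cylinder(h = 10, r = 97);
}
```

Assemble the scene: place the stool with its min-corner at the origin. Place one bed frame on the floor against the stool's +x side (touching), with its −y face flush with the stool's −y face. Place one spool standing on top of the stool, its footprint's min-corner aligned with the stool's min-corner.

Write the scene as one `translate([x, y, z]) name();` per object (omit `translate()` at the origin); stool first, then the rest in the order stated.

stool();
translate([280, 0, 0]) bed_frame();
translate([0, 0, 396]) spool();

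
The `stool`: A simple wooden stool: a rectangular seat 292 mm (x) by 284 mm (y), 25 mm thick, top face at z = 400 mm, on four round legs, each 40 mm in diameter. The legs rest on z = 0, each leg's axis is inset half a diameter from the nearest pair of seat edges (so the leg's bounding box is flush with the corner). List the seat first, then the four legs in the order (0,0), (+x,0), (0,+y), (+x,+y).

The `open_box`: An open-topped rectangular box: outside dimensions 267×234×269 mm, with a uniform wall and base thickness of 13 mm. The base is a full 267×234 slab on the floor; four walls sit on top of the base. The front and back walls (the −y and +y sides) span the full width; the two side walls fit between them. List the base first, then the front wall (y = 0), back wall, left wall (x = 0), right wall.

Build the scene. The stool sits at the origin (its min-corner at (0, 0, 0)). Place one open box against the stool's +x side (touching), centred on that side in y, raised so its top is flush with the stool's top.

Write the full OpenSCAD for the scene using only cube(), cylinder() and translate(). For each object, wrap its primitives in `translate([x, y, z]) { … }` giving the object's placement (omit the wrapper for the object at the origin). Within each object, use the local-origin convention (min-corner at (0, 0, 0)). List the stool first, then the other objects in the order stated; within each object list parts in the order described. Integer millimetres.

translate([0, 0, 375]) cube([292, 284, 25]);
translate([20, 20, 0]) cylinder(h = 375, r = 20);
translate([272, 20, 0]) cylinder(h = 375, r = 20);
translate([20, 264, 0]) cylinder(h = 375, r = 20);
translate([272, 264, 0]) cylinder(h = 375, r = 20);
translate([292, 25, 131]) {
  cube([267, 234, 13]);
  translate([0, 0, 13]) cube([267, 13, 256]);
  translate([0, 221, 13]) cube([267, 13, 256]);
  translate([0, 13, 13]) cube([13, 208, 256]);
  translate([254, 13, 13]) cube([13, 208, 256]);
}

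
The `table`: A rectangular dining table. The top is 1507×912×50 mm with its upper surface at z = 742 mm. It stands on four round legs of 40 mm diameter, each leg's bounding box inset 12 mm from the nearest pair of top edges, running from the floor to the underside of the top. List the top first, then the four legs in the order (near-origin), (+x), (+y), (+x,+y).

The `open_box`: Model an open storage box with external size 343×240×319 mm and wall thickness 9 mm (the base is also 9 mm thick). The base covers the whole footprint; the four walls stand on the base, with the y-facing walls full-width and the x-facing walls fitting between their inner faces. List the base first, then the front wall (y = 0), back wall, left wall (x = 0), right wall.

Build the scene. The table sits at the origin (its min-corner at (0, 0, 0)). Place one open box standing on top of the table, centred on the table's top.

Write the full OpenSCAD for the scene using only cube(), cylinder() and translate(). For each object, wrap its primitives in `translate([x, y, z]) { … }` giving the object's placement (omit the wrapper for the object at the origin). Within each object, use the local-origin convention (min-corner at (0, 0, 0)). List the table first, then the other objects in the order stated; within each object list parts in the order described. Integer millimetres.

translate([0, 0, 692]) cube([1507, 912, 50]);
translate([32, 32, 0]) cylinder(h = 692, r = 20);
translate([1475, 32, 0]) cylinder(h = 692, r = 20);
translate([32, 880, 0]) cylinder(h = 692, r = 20);
translate([1475, 880, 0]) cylinder(h = 692, r = 20);
translate([582, 336, 742]) {
  cube([343, 240, 9]);
  translate([0, 0, 9]) cube([343, 9, 310]);
  translate([0, 231, 9]) cube([343, 9, 310]);
  translate([0, 9, 9]) cube([9, 222, 310]);
  translate([334, 9, 9]) cube([9, 222, 310]);
}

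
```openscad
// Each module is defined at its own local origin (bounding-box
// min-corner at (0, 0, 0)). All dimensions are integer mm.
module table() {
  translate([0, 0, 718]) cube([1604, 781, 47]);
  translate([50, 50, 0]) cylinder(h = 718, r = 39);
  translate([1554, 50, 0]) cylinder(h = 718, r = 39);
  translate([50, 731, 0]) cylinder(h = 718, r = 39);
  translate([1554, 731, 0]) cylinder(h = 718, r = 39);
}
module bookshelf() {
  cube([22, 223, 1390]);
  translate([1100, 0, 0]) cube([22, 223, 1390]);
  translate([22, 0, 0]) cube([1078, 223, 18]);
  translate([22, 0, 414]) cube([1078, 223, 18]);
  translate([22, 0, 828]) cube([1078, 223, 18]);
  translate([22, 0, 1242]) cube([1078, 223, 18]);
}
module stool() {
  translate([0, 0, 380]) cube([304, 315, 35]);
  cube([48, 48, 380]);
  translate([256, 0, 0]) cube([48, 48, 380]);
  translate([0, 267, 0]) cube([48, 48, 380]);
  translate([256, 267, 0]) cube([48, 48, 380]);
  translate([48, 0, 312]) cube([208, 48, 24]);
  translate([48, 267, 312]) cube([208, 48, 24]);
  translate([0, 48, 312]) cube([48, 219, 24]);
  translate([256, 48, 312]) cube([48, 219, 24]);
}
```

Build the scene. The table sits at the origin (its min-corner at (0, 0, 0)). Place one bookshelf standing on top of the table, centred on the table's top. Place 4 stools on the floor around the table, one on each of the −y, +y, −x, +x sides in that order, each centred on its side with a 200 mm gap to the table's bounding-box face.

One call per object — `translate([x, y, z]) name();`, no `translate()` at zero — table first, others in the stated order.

table();
translate([241, 279, 765]) bookshelf();
translate([650, -515, 0]) stool();
translate([650, 981, 0]) stool();
translate([-504, 233, 0]) stool();
translate([1804, 233, 0]) stool();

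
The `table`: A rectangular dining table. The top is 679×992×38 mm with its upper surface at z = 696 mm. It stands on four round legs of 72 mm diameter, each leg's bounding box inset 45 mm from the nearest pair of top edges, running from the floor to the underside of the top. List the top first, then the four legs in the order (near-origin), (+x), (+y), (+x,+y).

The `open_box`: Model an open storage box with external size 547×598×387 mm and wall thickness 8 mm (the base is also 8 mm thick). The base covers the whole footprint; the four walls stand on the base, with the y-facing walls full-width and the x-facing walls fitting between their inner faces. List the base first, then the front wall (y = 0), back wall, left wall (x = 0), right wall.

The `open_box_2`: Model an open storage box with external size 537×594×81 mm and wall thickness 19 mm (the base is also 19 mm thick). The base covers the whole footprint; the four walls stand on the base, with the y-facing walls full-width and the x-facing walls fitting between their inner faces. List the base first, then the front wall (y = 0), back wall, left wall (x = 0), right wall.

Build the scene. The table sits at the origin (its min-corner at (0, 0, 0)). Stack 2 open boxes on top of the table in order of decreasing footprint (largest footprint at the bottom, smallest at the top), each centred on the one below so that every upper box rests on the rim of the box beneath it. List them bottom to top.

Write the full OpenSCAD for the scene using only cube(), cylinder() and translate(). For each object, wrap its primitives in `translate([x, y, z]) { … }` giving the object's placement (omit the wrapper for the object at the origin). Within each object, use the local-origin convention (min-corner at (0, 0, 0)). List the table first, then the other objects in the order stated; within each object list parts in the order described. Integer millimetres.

translate([0, 0, 658]) cube([679, 992, 38]);
translate([81, 81, 0]) cylinder(h = 658, r = 36);
translate([598, 81, 0]) cylinder(h = 658, r = 36);
translate([81, 911, 0]) cylinder(h = 658, r = 36);
translate([598, 911, 0]) cylinder(h = 658, r = 36);
translate([66, 197, 696]) {
  cube([547, 598, 8]);
  translate([0, 0, 8]) cube([547, 8, 379]);
  translate([0, 590, 8]) cube([547, 8, 379]);
  translate([0, 8, 8]) cube([8, 582, 379]);
  translate([539, 8, 8]) cube([8, 582, 379]);
}
translate([71, 199, 1083]) {
  cube([537, 594, 19]);
  translate([0, 0, 19]) cube([537, 19, 62]);
  translate([0, 575, 19]) cube([537, 19, 62]);
  translate([0, 19, 19]) cube([19, 556, 62]);
  translate([518, 19, 19]) cube([19, 556, 62]);
}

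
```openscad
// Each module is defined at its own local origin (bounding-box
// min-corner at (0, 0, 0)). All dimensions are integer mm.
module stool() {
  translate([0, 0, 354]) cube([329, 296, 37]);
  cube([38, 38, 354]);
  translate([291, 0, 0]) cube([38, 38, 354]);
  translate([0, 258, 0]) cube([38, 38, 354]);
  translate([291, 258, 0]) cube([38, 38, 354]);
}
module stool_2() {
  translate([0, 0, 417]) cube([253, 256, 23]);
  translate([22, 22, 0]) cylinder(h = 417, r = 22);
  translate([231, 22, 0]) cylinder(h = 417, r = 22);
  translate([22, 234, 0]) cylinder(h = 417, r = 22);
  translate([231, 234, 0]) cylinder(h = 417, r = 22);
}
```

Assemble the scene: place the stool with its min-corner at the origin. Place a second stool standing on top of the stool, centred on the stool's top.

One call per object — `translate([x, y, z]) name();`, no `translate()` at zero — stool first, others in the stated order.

stool();
translate([38, 20, 391]) stool_2();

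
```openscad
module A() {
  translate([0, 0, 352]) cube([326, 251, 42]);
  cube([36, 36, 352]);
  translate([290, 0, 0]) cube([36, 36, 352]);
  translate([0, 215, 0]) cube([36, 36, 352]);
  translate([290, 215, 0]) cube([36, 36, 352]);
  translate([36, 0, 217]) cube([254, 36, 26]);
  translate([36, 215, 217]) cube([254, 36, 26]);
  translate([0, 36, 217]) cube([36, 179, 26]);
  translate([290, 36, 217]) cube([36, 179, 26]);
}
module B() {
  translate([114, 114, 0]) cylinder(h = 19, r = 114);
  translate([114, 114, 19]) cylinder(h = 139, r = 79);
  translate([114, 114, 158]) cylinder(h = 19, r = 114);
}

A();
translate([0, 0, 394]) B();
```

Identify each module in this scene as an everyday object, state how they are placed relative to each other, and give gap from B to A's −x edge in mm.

The spool's min-x is at 0; the stool's min-x is 0; gap = 0 mm.

A is a stool. B is a spool. The spool is on top of the stool. The gap from the spool to the stool's −x edge is 0 mm.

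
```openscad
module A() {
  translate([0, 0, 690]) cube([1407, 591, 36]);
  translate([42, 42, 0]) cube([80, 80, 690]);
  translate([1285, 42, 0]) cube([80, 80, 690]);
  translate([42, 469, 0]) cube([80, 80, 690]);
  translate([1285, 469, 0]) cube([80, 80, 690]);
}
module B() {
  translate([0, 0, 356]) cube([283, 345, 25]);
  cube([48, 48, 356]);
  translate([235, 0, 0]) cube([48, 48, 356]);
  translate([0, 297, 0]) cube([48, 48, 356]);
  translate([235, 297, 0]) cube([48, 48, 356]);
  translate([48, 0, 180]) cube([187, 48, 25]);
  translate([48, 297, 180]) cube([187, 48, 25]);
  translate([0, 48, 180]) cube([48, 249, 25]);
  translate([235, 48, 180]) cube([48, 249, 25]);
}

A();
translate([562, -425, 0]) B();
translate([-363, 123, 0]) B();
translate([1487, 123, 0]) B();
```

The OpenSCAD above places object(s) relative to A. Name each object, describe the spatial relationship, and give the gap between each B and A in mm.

Each stool's nearest face is 80 mm from the table's bounding box.

A is a table. B is a stool. Three stools sit around the table at the −y, −x, +x sides. The gap between each stool and the table is 80 mm.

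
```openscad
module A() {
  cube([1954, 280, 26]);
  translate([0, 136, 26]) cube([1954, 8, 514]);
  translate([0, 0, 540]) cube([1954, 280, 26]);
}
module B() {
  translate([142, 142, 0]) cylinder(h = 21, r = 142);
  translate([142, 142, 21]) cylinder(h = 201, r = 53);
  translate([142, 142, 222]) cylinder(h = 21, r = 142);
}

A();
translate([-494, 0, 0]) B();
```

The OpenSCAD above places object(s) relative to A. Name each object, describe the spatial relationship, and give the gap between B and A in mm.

The spool's nearest face is 210 mm from the I-beam's −x face.

A is an I-beam. B is a spool. The spool is on the floor beside the I-beam on its −x side. The gap between the spool and the I-beam is 210 mm.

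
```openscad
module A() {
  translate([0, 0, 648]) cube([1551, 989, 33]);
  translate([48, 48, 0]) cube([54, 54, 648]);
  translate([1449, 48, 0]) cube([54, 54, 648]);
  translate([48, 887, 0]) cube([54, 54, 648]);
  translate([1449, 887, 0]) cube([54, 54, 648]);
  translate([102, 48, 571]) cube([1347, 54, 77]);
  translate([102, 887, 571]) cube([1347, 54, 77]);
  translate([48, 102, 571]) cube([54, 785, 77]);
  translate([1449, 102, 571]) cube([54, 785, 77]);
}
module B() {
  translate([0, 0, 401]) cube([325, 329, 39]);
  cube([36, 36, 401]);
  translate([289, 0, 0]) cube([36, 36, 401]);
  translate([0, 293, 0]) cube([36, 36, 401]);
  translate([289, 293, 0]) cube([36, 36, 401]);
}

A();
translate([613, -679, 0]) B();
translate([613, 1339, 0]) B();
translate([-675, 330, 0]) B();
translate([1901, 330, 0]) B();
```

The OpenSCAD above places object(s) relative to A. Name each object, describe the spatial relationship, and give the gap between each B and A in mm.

A is a table. B is a stool. Four stools sit around the table at the −y, +y, −x, +x sides. The gap between each stool and the table is 350 mm.

Each stool's nearest face is 350 mm from the table's bounding box.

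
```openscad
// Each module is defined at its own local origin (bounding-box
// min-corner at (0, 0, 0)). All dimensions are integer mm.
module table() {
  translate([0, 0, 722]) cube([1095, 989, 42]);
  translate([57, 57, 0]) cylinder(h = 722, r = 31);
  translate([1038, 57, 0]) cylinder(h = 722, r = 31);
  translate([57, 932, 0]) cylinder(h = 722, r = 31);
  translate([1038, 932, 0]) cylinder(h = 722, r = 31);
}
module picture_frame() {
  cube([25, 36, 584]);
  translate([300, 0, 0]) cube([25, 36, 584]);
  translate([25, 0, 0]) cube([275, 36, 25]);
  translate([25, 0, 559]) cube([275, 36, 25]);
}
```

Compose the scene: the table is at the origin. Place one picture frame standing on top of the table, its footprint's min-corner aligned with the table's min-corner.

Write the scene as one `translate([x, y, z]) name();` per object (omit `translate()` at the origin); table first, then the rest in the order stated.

table();
translate([0, 0, 764]) picture_frame();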